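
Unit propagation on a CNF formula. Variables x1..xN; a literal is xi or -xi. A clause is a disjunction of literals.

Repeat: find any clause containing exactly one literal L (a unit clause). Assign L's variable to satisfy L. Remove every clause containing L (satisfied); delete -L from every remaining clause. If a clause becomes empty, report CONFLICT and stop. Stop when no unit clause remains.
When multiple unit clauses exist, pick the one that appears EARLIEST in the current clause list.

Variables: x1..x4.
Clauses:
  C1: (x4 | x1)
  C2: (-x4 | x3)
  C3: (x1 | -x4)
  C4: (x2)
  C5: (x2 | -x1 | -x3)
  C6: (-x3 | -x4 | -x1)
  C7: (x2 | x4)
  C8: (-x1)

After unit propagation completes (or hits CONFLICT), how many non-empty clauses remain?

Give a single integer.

unit clause [2] forces x2=T; simplify:
  satisfied 3 clause(s); 5 remain; assigned so far: [2]
unit clause [-1] forces x1=F; simplify:
  drop 1 from [4, 1] -> [4]
  drop 1 from [1, -4] -> [-4]
  satisfied 2 clause(s); 3 remain; assigned so far: [1, 2]
unit clause [4] forces x4=T; simplify:
  drop -4 from [-4, 3] -> [3]
  drop -4 from [-4] -> [] (empty!)
  satisfied 1 clause(s); 2 remain; assigned so far: [1, 2, 4]
CONFLICT (empty clause)

Answer: 1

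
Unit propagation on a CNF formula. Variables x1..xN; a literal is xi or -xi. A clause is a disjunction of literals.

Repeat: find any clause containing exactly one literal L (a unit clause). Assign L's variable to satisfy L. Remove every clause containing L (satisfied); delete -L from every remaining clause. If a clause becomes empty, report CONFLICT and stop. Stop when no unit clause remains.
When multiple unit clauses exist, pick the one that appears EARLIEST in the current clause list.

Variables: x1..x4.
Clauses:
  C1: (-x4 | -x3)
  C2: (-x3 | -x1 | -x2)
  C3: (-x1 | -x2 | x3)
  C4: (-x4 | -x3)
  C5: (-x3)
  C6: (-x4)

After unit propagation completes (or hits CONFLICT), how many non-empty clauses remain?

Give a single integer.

unit clause [-3] forces x3=F; simplify:
  drop 3 from [-1, -2, 3] -> [-1, -2]
  satisfied 4 clause(s); 2 remain; assigned so far: [3]
unit clause [-4] forces x4=F; simplify:
  satisfied 1 clause(s); 1 remain; assigned so far: [3, 4]

Answer: 1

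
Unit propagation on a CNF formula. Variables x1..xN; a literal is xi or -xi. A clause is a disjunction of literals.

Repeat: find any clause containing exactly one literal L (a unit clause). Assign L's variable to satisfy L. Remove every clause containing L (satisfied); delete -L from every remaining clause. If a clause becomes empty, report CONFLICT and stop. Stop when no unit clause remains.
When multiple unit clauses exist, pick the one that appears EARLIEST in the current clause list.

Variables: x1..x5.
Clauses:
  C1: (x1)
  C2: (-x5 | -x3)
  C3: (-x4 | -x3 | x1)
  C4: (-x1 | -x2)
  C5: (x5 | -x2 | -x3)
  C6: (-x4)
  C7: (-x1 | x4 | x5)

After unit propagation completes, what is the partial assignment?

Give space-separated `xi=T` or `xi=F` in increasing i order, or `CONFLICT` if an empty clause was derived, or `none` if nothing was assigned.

unit clause [1] forces x1=T; simplify:
  drop -1 from [-1, -2] -> [-2]
  drop -1 from [-1, 4, 5] -> [4, 5]
  satisfied 2 clause(s); 5 remain; assigned so far: [1]
unit clause [-2] forces x2=F; simplify:
  satisfied 2 clause(s); 3 remain; assigned so far: [1, 2]
unit clause [-4] forces x4=F; simplify:
  drop 4 from [4, 5] -> [5]
  satisfied 1 clause(s); 2 remain; assigned so far: [1, 2, 4]
unit clause [5] forces x5=T; simplify:
  drop -5 from [-5, -3] -> [-3]
  satisfied 1 clause(s); 1 remain; assigned so far: [1, 2, 4, 5]
unit clause [-3] forces x3=F; simplify:
  satisfied 1 clause(s); 0 remain; assigned so far: [1, 2, 3, 4, 5]

Answer: x1=T x2=F x3=F x4=F x5=T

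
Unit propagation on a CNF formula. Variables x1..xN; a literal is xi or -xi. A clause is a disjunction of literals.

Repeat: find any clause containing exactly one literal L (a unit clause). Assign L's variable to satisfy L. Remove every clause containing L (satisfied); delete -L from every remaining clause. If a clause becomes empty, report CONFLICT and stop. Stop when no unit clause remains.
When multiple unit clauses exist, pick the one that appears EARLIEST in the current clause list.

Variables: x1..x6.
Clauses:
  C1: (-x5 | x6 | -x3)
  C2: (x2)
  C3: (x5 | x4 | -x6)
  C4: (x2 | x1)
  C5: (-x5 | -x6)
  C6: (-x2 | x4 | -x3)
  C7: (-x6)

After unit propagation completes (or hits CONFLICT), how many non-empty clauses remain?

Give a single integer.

unit clause [2] forces x2=T; simplify:
  drop -2 from [-2, 4, -3] -> [4, -3]
  satisfied 2 clause(s); 5 remain; assigned so far: [2]
unit clause [-6] forces x6=F; simplify:
  drop 6 from [-5, 6, -3] -> [-5, -3]
  satisfied 3 clause(s); 2 remain; assigned so far: [2, 6]

Answer: 2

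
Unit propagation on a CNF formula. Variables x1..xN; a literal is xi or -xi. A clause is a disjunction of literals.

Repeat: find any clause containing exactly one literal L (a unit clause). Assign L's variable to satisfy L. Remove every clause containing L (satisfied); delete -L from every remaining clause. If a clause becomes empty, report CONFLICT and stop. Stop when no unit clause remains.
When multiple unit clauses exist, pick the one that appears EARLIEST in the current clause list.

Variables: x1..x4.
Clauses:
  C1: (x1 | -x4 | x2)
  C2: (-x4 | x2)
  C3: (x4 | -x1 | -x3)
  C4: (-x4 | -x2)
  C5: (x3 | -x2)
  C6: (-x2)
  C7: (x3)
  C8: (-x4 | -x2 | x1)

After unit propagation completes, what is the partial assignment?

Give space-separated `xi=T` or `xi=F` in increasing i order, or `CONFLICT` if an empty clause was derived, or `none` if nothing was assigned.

unit clause [-2] forces x2=F; simplify:
  drop 2 from [1, -4, 2] -> [1, -4]
  drop 2 from [-4, 2] -> [-4]
  satisfied 4 clause(s); 4 remain; assigned so far: [2]
unit clause [-4] forces x4=F; simplify:
  drop 4 from [4, -1, -3] -> [-1, -3]
  satisfied 2 clause(s); 2 remain; assigned so far: [2, 4]
unit clause [3] forces x3=T; simplify:
  drop -3 from [-1, -3] -> [-1]
  satisfied 1 clause(s); 1 remain; assigned so far: [2, 3, 4]
unit clause [-1] forces x1=F; simplify:
  satisfied 1 clause(s); 0 remain; assigned so far: [1, 2, 3, 4]

Answer: x1=F x2=F x3=T x4=F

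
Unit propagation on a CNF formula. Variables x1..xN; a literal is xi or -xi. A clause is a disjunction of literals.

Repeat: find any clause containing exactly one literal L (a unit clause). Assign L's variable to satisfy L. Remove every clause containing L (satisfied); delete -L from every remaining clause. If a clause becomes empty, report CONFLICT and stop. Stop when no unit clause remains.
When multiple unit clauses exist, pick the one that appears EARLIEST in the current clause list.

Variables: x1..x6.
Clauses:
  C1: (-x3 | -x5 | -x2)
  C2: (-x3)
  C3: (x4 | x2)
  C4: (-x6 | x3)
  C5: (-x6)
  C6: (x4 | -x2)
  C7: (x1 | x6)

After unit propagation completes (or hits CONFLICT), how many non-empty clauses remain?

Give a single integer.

unit clause [-3] forces x3=F; simplify:
  drop 3 from [-6, 3] -> [-6]
  satisfied 2 clause(s); 5 remain; assigned so far: [3]
unit clause [-6] forces x6=F; simplify:
  drop 6 from [1, 6] -> [1]
  satisfied 2 clause(s); 3 remain; assigned so far: [3, 6]
unit clause [1] forces x1=T; simplify:
  satisfied 1 clause(s); 2 remain; assigned so far: [1, 3, 6]

Answer: 2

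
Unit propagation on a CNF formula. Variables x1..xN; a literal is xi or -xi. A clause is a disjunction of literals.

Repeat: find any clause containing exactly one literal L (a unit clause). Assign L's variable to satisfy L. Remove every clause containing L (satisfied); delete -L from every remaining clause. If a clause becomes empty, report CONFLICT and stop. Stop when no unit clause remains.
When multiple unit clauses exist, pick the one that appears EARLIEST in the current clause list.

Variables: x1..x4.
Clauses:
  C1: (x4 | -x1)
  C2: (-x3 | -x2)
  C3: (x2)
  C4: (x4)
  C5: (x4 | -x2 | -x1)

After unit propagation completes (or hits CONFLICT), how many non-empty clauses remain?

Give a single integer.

Answer: 0

Derivation:
unit clause [2] forces x2=T; simplify:
  drop -2 from [-3, -2] -> [-3]
  drop -2 from [4, -2, -1] -> [4, -1]
  satisfied 1 clause(s); 4 remain; assigned so far: [2]
unit clause [-3] forces x3=F; simplify:
  satisfied 1 clause(s); 3 remain; assigned so far: [2, 3]
unit clause [4] forces x4=T; simplify:
  satisfied 3 clause(s); 0 remain; assigned so far: [2, 3, 4]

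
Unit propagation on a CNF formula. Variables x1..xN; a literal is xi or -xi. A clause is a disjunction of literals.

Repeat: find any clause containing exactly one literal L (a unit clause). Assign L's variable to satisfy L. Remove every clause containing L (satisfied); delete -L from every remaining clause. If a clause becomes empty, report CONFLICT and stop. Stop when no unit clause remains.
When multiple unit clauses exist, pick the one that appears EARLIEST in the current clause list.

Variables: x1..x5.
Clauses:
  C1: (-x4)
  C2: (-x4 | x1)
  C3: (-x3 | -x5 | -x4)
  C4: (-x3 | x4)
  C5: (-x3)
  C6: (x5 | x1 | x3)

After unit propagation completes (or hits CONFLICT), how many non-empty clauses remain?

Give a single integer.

Answer: 1

Derivation:
unit clause [-4] forces x4=F; simplify:
  drop 4 from [-3, 4] -> [-3]
  satisfied 3 clause(s); 3 remain; assigned so far: [4]
unit clause [-3] forces x3=F; simplify:
  drop 3 from [5, 1, 3] -> [5, 1]
  satisfied 2 clause(s); 1 remain; assigned so far: [3, 4]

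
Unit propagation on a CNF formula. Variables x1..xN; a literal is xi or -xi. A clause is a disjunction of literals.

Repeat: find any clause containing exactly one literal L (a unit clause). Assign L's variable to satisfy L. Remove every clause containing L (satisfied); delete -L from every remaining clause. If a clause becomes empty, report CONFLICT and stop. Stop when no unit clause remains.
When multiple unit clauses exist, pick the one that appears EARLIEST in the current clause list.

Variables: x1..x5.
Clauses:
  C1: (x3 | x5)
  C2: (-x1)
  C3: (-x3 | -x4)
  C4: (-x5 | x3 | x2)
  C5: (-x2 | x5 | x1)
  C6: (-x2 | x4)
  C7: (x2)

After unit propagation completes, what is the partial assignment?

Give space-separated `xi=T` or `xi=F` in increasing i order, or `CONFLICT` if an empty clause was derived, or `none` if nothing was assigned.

unit clause [-1] forces x1=F; simplify:
  drop 1 from [-2, 5, 1] -> [-2, 5]
  satisfied 1 clause(s); 6 remain; assigned so far: [1]
unit clause [2] forces x2=T; simplify:
  drop -2 from [-2, 5] -> [5]
  drop -2 from [-2, 4] -> [4]
  satisfied 2 clause(s); 4 remain; assigned so far: [1, 2]
unit clause [5] forces x5=T; simplify:
  satisfied 2 clause(s); 2 remain; assigned so far: [1, 2, 5]
unit clause [4] forces x4=T; simplify:
  drop -4 from [-3, -4] -> [-3]
  satisfied 1 clause(s); 1 remain; assigned so far: [1, 2, 4, 5]
unit clause [-3] forces x3=F; simplify:
  satisfied 1 clause(s); 0 remain; assigned so far: [1, 2, 3, 4, 5]

Answer: x1=F x2=T x3=F x4=T x5=T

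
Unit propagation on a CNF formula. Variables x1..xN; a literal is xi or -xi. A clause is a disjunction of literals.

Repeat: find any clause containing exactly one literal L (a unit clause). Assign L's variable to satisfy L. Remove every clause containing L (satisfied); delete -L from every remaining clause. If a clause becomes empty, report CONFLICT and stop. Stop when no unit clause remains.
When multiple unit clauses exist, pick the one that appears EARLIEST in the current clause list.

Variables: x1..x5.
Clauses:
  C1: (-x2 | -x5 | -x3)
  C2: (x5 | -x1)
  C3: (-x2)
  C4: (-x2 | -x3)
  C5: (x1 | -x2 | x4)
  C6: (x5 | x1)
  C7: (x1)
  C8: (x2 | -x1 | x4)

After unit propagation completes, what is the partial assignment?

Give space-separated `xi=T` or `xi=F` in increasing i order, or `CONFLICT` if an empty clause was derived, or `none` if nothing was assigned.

Answer: x1=T x2=F x4=T x5=T

Derivation:
unit clause [-2] forces x2=F; simplify:
  drop 2 from [2, -1, 4] -> [-1, 4]
  satisfied 4 clause(s); 4 remain; assigned so far: [2]
unit clause [1] forces x1=T; simplify:
  drop -1 from [5, -1] -> [5]
  drop -1 from [-1, 4] -> [4]
  satisfied 2 clause(s); 2 remain; assigned so far: [1, 2]
unit clause [5] forces x5=T; simplify:
  satisfied 1 clause(s); 1 remain; assigned so far: [1, 2, 5]
unit clause [4] forces x4=T; simplify:
  satisfied 1 clause(s); 0 remain; assigned so far: [1, 2, 4, 5]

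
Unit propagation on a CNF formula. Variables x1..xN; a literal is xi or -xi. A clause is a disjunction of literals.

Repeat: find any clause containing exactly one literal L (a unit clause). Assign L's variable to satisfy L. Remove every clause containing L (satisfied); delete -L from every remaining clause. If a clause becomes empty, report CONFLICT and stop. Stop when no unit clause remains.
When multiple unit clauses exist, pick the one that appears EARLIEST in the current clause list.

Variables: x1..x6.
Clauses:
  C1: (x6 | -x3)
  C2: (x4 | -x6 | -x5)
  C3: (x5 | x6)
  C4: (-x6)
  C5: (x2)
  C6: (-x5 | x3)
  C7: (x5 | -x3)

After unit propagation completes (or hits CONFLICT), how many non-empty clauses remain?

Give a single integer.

Answer: 1

Derivation:
unit clause [-6] forces x6=F; simplify:
  drop 6 from [6, -3] -> [-3]
  drop 6 from [5, 6] -> [5]
  satisfied 2 clause(s); 5 remain; assigned so far: [6]
unit clause [-3] forces x3=F; simplify:
  drop 3 from [-5, 3] -> [-5]
  satisfied 2 clause(s); 3 remain; assigned so far: [3, 6]
unit clause [5] forces x5=T; simplify:
  drop -5 from [-5] -> [] (empty!)
  satisfied 1 clause(s); 2 remain; assigned so far: [3, 5, 6]
CONFLICT (empty clause)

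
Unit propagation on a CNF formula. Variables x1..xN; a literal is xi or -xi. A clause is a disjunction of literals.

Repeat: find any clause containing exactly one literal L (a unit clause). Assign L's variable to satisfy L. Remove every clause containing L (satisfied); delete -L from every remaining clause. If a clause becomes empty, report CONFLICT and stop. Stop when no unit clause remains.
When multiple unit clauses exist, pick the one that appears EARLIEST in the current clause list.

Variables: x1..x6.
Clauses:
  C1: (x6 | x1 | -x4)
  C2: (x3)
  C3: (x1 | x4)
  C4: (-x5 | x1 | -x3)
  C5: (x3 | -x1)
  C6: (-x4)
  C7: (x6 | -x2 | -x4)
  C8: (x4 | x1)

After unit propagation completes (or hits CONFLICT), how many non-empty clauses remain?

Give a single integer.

unit clause [3] forces x3=T; simplify:
  drop -3 from [-5, 1, -3] -> [-5, 1]
  satisfied 2 clause(s); 6 remain; assigned so far: [3]
unit clause [-4] forces x4=F; simplify:
  drop 4 from [1, 4] -> [1]
  drop 4 from [4, 1] -> [1]
  satisfied 3 clause(s); 3 remain; assigned so far: [3, 4]
unit clause [1] forces x1=T; simplify:
  satisfied 3 clause(s); 0 remain; assigned so far: [1, 3, 4]

Answer: 0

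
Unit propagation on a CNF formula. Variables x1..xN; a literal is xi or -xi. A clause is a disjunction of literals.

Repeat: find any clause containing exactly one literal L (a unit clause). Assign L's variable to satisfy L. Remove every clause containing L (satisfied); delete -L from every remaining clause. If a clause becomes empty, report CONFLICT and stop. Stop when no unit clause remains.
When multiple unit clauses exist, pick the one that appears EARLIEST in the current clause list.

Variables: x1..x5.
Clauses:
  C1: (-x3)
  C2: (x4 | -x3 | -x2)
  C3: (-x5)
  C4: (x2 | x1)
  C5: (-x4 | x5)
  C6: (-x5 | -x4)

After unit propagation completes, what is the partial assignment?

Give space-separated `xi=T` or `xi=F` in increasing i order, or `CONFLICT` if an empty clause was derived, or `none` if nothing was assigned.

Answer: x3=F x4=F x5=F

Derivation:
unit clause [-3] forces x3=F; simplify:
  satisfied 2 clause(s); 4 remain; assigned so far: [3]
unit clause [-5] forces x5=F; simplify:
  drop 5 from [-4, 5] -> [-4]
  satisfied 2 clause(s); 2 remain; assigned so far: [3, 5]
unit clause [-4] forces x4=F; simplify:
  satisfied 1 clause(s); 1 remain; assigned so far: [3, 4, 5]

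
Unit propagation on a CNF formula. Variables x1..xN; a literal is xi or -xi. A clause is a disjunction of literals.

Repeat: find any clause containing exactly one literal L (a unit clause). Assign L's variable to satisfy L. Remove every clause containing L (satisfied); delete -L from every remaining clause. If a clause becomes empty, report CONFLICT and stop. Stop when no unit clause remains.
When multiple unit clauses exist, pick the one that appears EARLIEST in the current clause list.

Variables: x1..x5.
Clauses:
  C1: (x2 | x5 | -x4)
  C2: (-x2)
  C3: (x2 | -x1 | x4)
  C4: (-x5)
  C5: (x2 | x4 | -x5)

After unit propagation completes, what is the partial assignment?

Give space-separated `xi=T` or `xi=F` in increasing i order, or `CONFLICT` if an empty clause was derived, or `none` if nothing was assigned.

unit clause [-2] forces x2=F; simplify:
  drop 2 from [2, 5, -4] -> [5, -4]
  drop 2 from [2, -1, 4] -> [-1, 4]
  drop 2 from [2, 4, -5] -> [4, -5]
  satisfied 1 clause(s); 4 remain; assigned so far: [2]
unit clause [-5] forces x5=F; simplify:
  drop 5 from [5, -4] -> [-4]
  satisfied 2 clause(s); 2 remain; assigned so far: [2, 5]
unit clause [-4] forces x4=F; simplify:
  drop 4 from [-1, 4] -> [-1]
  satisfied 1 clause(s); 1 remain; assigned so far: [2, 4, 5]
unit clause [-1] forces x1=F; simplify:
  satisfied 1 clause(s); 0 remain; assigned so far: [1, 2, 4, 5]

Answer: x1=F x2=F x4=F x5=F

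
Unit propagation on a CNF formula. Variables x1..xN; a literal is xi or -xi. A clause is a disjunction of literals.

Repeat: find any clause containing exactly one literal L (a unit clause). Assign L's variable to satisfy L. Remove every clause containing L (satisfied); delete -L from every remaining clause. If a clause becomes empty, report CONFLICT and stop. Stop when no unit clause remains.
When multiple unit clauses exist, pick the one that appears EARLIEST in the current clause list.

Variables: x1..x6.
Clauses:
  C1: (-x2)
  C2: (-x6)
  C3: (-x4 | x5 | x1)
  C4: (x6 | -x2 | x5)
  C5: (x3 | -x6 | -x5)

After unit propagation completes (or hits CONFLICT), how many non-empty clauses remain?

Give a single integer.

unit clause [-2] forces x2=F; simplify:
  satisfied 2 clause(s); 3 remain; assigned so far: [2]
unit clause [-6] forces x6=F; simplify:
  satisfied 2 clause(s); 1 remain; assigned so far: [2, 6]

Answer: 1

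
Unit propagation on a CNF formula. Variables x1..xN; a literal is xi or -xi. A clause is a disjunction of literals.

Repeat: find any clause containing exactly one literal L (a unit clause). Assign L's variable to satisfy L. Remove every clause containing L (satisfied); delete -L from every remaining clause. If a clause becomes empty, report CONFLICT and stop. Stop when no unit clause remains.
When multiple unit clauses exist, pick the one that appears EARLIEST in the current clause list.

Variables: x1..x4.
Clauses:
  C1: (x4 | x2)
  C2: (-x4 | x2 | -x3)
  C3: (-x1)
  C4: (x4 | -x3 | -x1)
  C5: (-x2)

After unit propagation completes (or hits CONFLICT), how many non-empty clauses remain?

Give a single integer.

Answer: 0

Derivation:
unit clause [-1] forces x1=F; simplify:
  satisfied 2 clause(s); 3 remain; assigned so far: [1]
unit clause [-2] forces x2=F; simplify:
  drop 2 from [4, 2] -> [4]
  drop 2 from [-4, 2, -3] -> [-4, -3]
  satisfied 1 clause(s); 2 remain; assigned so far: [1, 2]
unit clause [4] forces x4=T; simplify:
  drop -4 from [-4, -3] -> [-3]
  satisfied 1 clause(s); 1 remain; assigned so far: [1, 2, 4]
unit clause [-3] forces x3=F; simplify:
  satisfied 1 clause(s); 0 remain; assigned so far: [1, 2, 3, 4]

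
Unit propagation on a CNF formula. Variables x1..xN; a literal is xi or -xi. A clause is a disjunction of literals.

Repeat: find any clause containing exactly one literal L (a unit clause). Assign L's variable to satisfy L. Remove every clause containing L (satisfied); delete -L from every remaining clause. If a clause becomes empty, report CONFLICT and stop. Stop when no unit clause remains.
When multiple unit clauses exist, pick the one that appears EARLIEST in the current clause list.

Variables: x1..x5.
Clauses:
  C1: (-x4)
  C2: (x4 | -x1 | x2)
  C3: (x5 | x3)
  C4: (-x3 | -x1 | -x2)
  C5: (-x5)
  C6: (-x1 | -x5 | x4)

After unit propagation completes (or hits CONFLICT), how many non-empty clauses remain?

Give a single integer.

unit clause [-4] forces x4=F; simplify:
  drop 4 from [4, -1, 2] -> [-1, 2]
  drop 4 from [-1, -5, 4] -> [-1, -5]
  satisfied 1 clause(s); 5 remain; assigned so far: [4]
unit clause [-5] forces x5=F; simplify:
  drop 5 from [5, 3] -> [3]
  satisfied 2 clause(s); 3 remain; assigned so far: [4, 5]
unit clause [3] forces x3=T; simplify:
  drop -3 from [-3, -1, -2] -> [-1, -2]
  satisfied 1 clause(s); 2 remain; assigned so far: [3, 4, 5]

Answer: 2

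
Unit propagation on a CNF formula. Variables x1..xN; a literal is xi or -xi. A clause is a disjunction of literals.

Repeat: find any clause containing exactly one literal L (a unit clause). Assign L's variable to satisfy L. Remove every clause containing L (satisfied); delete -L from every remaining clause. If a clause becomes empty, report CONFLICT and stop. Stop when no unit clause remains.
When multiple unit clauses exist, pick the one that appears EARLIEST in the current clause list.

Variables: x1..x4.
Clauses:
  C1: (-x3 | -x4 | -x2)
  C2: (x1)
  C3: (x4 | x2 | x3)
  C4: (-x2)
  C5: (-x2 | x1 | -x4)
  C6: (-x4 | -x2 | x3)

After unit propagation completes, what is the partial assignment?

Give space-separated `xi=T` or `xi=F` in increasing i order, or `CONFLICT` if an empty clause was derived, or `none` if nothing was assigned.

Answer: x1=T x2=F

Derivation:
unit clause [1] forces x1=T; simplify:
  satisfied 2 clause(s); 4 remain; assigned so far: [1]
unit clause [-2] forces x2=F; simplify:
  drop 2 from [4, 2, 3] -> [4, 3]
  satisfied 3 clause(s); 1 remain; assigned so far: [1, 2]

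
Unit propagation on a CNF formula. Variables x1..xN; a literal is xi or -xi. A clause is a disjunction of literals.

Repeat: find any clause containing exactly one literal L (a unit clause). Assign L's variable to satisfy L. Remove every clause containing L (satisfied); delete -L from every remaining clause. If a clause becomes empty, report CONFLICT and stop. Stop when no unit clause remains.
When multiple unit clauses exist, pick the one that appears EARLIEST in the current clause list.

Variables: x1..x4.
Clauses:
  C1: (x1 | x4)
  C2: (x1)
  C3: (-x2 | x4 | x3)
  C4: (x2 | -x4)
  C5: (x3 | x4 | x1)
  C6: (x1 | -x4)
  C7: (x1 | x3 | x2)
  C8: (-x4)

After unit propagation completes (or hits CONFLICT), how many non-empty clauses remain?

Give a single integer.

Answer: 1

Derivation:
unit clause [1] forces x1=T; simplify:
  satisfied 5 clause(s); 3 remain; assigned so far: [1]
unit clause [-4] forces x4=F; simplify:
  drop 4 from [-2, 4, 3] -> [-2, 3]
  satisfied 2 clause(s); 1 remain; assigned so far: [1, 4]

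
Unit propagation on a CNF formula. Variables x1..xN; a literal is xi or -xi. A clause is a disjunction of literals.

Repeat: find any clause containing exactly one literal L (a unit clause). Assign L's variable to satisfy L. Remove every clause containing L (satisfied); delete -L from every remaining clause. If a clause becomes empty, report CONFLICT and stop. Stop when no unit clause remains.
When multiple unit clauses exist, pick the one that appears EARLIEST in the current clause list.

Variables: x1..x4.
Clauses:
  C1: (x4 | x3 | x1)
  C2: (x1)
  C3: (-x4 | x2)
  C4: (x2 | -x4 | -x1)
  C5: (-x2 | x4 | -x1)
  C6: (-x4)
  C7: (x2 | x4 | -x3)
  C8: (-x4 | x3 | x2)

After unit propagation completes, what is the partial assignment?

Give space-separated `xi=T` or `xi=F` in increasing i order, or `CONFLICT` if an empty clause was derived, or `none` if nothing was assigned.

Answer: x1=T x2=F x3=F x4=F

Derivation:
unit clause [1] forces x1=T; simplify:
  drop -1 from [2, -4, -1] -> [2, -4]
  drop -1 from [-2, 4, -1] -> [-2, 4]
  satisfied 2 clause(s); 6 remain; assigned so far: [1]
unit clause [-4] forces x4=F; simplify:
  drop 4 from [-2, 4] -> [-2]
  drop 4 from [2, 4, -3] -> [2, -3]
  satisfied 4 clause(s); 2 remain; assigned so far: [1, 4]
unit clause [-2] forces x2=F; simplify:
  drop 2 from [2, -3] -> [-3]
  satisfied 1 clause(s); 1 remain; assigned so far: [1, 2, 4]
unit clause [-3] forces x3=F; simplify:
  satisfied 1 clause(s); 0 remain; assigned so far: [1, 2, 3, 4]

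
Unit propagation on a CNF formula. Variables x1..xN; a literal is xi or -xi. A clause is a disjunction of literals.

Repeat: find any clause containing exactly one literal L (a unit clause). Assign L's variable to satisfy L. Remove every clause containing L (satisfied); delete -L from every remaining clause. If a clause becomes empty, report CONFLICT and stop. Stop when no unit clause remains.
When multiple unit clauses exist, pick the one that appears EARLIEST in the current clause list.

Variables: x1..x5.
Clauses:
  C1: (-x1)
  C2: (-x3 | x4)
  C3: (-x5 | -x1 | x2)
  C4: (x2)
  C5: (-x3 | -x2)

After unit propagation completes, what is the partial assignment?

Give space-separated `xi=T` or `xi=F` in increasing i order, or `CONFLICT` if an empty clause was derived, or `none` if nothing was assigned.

unit clause [-1] forces x1=F; simplify:
  satisfied 2 clause(s); 3 remain; assigned so far: [1]
unit clause [2] forces x2=T; simplify:
  drop -2 from [-3, -2] -> [-3]
  satisfied 1 clause(s); 2 remain; assigned so far: [1, 2]
unit clause [-3] forces x3=F; simplify:
  satisfied 2 clause(s); 0 remain; assigned so far: [1, 2, 3]

Answer: x1=F x2=T x3=F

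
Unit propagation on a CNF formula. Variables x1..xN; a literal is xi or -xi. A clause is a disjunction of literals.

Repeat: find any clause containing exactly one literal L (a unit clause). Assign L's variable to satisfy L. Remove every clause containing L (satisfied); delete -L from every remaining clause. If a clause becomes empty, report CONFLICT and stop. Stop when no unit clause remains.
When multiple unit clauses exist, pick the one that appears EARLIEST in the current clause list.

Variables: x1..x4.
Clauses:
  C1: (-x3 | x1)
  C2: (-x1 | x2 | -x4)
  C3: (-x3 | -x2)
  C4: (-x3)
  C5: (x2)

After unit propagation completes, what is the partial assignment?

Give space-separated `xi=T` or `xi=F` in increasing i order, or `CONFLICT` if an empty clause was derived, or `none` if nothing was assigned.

unit clause [-3] forces x3=F; simplify:
  satisfied 3 clause(s); 2 remain; assigned so far: [3]
unit clause [2] forces x2=T; simplify:
  satisfied 2 clause(s); 0 remain; assigned so far: [2, 3]

Answer: x2=T x3=F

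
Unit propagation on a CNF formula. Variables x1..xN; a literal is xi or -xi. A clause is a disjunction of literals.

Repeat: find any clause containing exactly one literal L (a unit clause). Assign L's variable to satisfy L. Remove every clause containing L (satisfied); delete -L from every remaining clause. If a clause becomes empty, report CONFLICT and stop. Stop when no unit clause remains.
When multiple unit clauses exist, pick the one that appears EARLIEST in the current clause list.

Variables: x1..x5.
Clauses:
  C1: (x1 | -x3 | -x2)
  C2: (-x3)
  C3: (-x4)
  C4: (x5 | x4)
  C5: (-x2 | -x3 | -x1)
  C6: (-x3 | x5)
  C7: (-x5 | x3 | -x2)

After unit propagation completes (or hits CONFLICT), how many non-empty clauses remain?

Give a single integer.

Answer: 0

Derivation:
unit clause [-3] forces x3=F; simplify:
  drop 3 from [-5, 3, -2] -> [-5, -2]
  satisfied 4 clause(s); 3 remain; assigned so far: [3]
unit clause [-4] forces x4=F; simplify:
  drop 4 from [5, 4] -> [5]
  satisfied 1 clause(s); 2 remain; assigned so far: [3, 4]
unit clause [5] forces x5=T; simplify:
  drop -5 from [-5, -2] -> [-2]
  satisfied 1 clause(s); 1 remain; assigned so far: [3, 4, 5]
unit clause [-2] forces x2=F; simplify:
  satisfied 1 clause(s); 0 remain; assigned so far: [2, 3, 4, 5]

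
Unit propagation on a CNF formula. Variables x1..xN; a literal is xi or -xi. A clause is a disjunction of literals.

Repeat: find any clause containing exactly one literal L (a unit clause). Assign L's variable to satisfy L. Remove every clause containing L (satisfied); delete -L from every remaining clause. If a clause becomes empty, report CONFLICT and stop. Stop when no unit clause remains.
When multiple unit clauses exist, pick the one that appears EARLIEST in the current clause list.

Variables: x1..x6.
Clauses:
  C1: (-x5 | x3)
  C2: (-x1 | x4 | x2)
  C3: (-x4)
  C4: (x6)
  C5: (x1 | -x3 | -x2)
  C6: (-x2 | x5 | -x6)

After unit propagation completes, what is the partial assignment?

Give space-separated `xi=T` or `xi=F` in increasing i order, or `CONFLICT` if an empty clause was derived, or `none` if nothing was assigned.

Answer: x4=F x6=T

Derivation:
unit clause [-4] forces x4=F; simplify:
  drop 4 from [-1, 4, 2] -> [-1, 2]
  satisfied 1 clause(s); 5 remain; assigned so far: [4]
unit clause [6] forces x6=T; simplify:
  drop -6 from [-2, 5, -6] -> [-2, 5]
  satisfied 1 clause(s); 4 remain; assigned so far: [4, 6]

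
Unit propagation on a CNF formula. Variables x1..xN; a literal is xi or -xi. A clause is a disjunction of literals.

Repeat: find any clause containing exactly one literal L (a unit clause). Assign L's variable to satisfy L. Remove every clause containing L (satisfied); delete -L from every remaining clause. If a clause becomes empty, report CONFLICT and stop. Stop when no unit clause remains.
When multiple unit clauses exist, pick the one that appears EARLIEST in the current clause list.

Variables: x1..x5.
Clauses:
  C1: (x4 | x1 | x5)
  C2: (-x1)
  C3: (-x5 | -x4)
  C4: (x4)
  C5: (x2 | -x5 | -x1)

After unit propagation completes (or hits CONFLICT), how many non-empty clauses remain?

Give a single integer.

Answer: 0

Derivation:
unit clause [-1] forces x1=F; simplify:
  drop 1 from [4, 1, 5] -> [4, 5]
  satisfied 2 clause(s); 3 remain; assigned so far: [1]
unit clause [4] forces x4=T; simplify:
  drop -4 from [-5, -4] -> [-5]
  satisfied 2 clause(s); 1 remain; assigned so far: [1, 4]
unit clause [-5] forces x5=F; simplify:
  satisfied 1 clause(s); 0 remain; assigned so far: [1, 4, 5]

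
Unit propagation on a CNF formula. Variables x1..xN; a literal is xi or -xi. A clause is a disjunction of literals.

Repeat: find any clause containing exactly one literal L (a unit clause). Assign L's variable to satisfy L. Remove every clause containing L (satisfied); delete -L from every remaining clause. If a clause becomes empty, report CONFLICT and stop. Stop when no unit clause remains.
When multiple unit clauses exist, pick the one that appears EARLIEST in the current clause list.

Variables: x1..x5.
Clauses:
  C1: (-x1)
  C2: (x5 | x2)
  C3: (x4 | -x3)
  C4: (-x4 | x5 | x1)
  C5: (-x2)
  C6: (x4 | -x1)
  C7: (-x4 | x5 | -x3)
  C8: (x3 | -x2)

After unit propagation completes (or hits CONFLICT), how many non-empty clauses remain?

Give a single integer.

unit clause [-1] forces x1=F; simplify:
  drop 1 from [-4, 5, 1] -> [-4, 5]
  satisfied 2 clause(s); 6 remain; assigned so far: [1]
unit clause [-2] forces x2=F; simplify:
  drop 2 from [5, 2] -> [5]
  satisfied 2 clause(s); 4 remain; assigned so far: [1, 2]
unit clause [5] forces x5=T; simplify:
  satisfied 3 clause(s); 1 remain; assigned so far: [1, 2, 5]

Answer: 1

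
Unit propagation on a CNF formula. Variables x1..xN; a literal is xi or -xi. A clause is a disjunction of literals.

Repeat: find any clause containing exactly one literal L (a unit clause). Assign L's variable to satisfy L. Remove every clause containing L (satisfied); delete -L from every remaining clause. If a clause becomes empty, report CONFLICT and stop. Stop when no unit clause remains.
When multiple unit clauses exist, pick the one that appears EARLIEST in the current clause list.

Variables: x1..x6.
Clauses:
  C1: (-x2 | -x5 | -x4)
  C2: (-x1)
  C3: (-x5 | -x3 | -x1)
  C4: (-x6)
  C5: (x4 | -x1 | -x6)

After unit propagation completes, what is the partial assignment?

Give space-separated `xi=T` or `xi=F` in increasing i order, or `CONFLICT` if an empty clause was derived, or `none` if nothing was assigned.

unit clause [-1] forces x1=F; simplify:
  satisfied 3 clause(s); 2 remain; assigned so far: [1]
unit clause [-6] forces x6=F; simplify:
  satisfied 1 clause(s); 1 remain; assigned so far: [1, 6]

Answer: x1=F x6=F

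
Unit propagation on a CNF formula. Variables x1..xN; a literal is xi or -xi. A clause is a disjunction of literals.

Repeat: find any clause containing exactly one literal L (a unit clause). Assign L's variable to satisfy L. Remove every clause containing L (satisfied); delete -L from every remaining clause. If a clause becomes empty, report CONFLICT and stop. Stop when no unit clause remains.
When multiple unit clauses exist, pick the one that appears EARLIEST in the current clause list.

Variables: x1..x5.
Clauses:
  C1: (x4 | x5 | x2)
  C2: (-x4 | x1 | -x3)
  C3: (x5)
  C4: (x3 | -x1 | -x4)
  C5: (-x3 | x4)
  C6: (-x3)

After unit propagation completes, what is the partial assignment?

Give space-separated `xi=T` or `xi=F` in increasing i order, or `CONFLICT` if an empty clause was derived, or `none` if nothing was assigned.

unit clause [5] forces x5=T; simplify:
  satisfied 2 clause(s); 4 remain; assigned so far: [5]
unit clause [-3] forces x3=F; simplify:
  drop 3 from [3, -1, -4] -> [-1, -4]
  satisfied 3 clause(s); 1 remain; assigned so far: [3, 5]

Answer: x3=F x5=T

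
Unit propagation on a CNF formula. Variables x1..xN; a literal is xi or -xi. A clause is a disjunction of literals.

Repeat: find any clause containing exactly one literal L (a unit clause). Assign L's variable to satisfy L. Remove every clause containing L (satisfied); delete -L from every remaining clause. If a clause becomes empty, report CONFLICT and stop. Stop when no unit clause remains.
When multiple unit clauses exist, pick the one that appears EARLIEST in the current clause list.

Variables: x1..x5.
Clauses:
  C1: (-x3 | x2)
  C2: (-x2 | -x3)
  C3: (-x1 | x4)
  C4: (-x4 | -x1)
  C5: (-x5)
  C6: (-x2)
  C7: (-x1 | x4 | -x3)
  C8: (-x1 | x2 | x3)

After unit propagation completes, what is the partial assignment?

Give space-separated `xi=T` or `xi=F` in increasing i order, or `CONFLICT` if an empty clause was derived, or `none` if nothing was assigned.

Answer: x1=F x2=F x3=F x5=F

Derivation:
unit clause [-5] forces x5=F; simplify:
  satisfied 1 clause(s); 7 remain; assigned so far: [5]
unit clause [-2] forces x2=F; simplify:
  drop 2 from [-3, 2] -> [-3]
  drop 2 from [-1, 2, 3] -> [-1, 3]
  satisfied 2 clause(s); 5 remain; assigned so far: [2, 5]
unit clause [-3] forces x3=F; simplify:
  drop 3 from [-1, 3] -> [-1]
  satisfied 2 clause(s); 3 remain; assigned so far: [2, 3, 5]
unit clause [-1] forces x1=F; simplify:
  satisfied 3 clause(s); 0 remain; assigned so far: [1, 2, 3, 5]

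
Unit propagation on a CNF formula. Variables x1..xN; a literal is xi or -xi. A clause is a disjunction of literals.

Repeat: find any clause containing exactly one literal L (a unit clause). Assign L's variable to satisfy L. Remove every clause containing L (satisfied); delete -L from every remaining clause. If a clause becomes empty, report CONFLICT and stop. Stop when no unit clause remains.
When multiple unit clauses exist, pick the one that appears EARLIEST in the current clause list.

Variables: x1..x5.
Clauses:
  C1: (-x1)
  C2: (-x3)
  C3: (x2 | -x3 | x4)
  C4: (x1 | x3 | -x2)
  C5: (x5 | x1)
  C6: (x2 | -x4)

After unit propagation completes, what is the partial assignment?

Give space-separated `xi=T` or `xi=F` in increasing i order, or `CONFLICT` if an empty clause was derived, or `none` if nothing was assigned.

Answer: x1=F x2=F x3=F x4=F x5=T

Derivation:
unit clause [-1] forces x1=F; simplify:
  drop 1 from [1, 3, -2] -> [3, -2]
  drop 1 from [5, 1] -> [5]
  satisfied 1 clause(s); 5 remain; assigned so far: [1]
unit clause [-3] forces x3=F; simplify:
  drop 3 from [3, -2] -> [-2]
  satisfied 2 clause(s); 3 remain; assigned so far: [1, 3]
unit clause [-2] forces x2=F; simplify:
  drop 2 from [2, -4] -> [-4]
  satisfied 1 clause(s); 2 remain; assigned so far: [1, 2, 3]
unit clause [5] forces x5=T; simplify:
  satisfied 1 clause(s); 1 remain; assigned so far: [1, 2, 3, 5]
unit clause [-4] forces x4=F; simplify:
  satisfied 1 clause(s); 0 remain; assigned so far: [1, 2, 3, 4, 5]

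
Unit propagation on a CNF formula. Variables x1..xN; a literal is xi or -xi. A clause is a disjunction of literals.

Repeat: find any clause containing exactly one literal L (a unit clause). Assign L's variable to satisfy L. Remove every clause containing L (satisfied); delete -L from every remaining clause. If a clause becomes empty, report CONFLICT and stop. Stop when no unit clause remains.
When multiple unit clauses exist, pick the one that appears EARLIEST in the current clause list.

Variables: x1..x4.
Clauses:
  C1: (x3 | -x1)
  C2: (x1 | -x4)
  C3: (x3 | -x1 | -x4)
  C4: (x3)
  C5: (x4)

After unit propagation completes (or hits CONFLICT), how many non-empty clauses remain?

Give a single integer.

Answer: 0

Derivation:
unit clause [3] forces x3=T; simplify:
  satisfied 3 clause(s); 2 remain; assigned so far: [3]
unit clause [4] forces x4=T; simplify:
  drop -4 from [1, -4] -> [1]
  satisfied 1 clause(s); 1 remain; assigned so far: [3, 4]
unit clause [1] forces x1=T; simplify:
  satisfied 1 clause(s); 0 remain; assigned so far: [1, 3, 4]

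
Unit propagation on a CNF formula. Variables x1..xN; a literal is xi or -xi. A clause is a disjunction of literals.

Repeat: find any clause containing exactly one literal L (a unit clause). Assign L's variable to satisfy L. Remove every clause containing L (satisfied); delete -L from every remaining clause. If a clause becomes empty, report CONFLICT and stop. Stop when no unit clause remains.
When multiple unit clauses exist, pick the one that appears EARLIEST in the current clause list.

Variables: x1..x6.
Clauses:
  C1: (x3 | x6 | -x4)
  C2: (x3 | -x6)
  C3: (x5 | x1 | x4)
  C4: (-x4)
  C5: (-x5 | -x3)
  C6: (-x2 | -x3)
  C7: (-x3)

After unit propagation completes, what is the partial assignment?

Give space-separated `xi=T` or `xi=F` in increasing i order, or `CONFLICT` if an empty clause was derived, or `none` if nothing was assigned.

Answer: x3=F x4=F x6=F

Derivation:
unit clause [-4] forces x4=F; simplify:
  drop 4 from [5, 1, 4] -> [5, 1]
  satisfied 2 clause(s); 5 remain; assigned so far: [4]
unit clause [-3] forces x3=F; simplify:
  drop 3 from [3, -6] -> [-6]
  satisfied 3 clause(s); 2 remain; assigned so far: [3, 4]
unit clause [-6] forces x6=F; simplify:
  satisfied 1 clause(s); 1 remain; assigned so far: [3, 4, 6]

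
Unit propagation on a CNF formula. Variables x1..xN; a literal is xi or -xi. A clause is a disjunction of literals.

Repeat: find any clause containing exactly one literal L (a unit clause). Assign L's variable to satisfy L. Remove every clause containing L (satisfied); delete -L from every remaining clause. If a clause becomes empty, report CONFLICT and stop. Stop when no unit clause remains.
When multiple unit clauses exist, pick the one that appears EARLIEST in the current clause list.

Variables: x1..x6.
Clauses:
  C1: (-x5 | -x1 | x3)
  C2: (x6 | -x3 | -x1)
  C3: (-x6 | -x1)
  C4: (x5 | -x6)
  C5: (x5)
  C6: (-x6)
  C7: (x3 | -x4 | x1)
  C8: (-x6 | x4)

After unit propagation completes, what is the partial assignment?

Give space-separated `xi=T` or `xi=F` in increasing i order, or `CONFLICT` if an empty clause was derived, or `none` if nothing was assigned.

unit clause [5] forces x5=T; simplify:
  drop -5 from [-5, -1, 3] -> [-1, 3]
  satisfied 2 clause(s); 6 remain; assigned so far: [5]
unit clause [-6] forces x6=F; simplify:
  drop 6 from [6, -3, -1] -> [-3, -1]
  satisfied 3 clause(s); 3 remain; assigned so far: [5, 6]

Answer: x5=T x6=F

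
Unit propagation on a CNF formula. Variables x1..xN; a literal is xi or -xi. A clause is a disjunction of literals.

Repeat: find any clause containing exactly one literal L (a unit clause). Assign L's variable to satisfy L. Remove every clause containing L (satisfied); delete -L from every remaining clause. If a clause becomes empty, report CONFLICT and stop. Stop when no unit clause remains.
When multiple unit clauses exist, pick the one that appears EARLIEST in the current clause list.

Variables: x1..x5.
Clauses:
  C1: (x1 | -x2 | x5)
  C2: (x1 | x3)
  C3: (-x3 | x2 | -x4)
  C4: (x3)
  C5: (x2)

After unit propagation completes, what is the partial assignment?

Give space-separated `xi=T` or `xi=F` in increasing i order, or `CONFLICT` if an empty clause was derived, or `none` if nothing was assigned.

unit clause [3] forces x3=T; simplify:
  drop -3 from [-3, 2, -4] -> [2, -4]
  satisfied 2 clause(s); 3 remain; assigned so far: [3]
unit clause [2] forces x2=T; simplify:
  drop -2 from [1, -2, 5] -> [1, 5]
  satisfied 2 clause(s); 1 remain; assigned so far: [2, 3]

Answer: x2=T x3=T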